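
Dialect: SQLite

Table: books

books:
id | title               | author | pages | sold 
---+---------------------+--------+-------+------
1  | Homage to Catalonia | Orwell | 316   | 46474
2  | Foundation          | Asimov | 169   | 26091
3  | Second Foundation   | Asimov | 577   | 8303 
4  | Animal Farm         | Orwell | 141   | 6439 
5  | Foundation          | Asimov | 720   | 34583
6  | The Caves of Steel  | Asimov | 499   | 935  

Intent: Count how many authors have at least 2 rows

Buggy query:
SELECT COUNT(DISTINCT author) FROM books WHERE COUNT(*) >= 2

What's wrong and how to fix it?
Bug: COUNT(*) cannot appear in WHERE; the per-group count doesn't exist yet

Fix: Group first with HAVING COUNT(*) >= 2, then COUNT the resulting groups

Corrected query:
SELECT COUNT(*) FROM (SELECT author FROM books GROUP BY author HAVING COUNT(*) >= 2)

Result:
COUNT(*)
--------
2       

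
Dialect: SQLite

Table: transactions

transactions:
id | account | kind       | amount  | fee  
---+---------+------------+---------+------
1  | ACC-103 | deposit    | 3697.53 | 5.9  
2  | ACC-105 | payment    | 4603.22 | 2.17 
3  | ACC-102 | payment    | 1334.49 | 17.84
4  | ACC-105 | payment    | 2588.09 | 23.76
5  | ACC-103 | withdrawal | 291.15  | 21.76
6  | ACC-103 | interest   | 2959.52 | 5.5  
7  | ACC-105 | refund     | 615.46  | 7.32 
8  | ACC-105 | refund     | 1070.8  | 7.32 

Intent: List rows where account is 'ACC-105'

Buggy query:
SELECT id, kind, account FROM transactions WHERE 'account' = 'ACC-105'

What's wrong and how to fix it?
Bug: Single quotes denote string literals in SQL; the column name is being compared as a constant string

Fix: Remove the quotes around the column name (or use double quotes for an identifier)

Corrected query:
SELECT id, kind, account FROM transactions WHERE account = 'ACC-105'

Result:
id | kind    | account
---+---------+--------
2  | payment | ACC-105
4  | payment | ACC-105
7  | refund  | ACC-105
8  | refund  | ACC-105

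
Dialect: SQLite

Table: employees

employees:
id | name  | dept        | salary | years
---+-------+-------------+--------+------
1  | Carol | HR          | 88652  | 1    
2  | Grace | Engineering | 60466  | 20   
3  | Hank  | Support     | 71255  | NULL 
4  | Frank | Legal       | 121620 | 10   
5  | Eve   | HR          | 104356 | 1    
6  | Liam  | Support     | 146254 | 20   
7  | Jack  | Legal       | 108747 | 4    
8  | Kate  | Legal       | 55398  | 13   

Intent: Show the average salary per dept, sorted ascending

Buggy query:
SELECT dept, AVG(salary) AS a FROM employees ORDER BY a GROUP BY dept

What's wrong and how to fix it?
Bug: ORDER BY appears before GROUP BY; SQL clause order requires GROUP BY first

Fix: Reorder: SELECT … FROM … GROUP BY … ORDER BY …

Corrected query:
SELECT dept, AVG(salary) AS a FROM employees GROUP BY dept ORDER BY a

Result:
dept        | a       
------------+---------
Engineering | 60466   
Legal       | 95255   
HR          | 96504   
Support     | 108754.5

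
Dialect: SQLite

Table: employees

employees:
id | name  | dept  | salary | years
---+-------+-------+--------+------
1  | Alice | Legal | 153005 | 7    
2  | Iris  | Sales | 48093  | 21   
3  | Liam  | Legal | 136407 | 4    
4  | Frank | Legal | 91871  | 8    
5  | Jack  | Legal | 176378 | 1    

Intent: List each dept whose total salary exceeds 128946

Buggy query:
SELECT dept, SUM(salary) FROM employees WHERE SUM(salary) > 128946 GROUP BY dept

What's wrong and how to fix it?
Bug: SUM(salary) is an aggregate, but WHERE filters rows before aggregation

Fix: Move the aggregate condition to a HAVING clause

Corrected query:
SELECT dept, SUM(salary) FROM employees GROUP BY dept HAVING SUM(salary) > 128946

Result:
dept  | SUM(salary)
------+------------
Legal | 557661     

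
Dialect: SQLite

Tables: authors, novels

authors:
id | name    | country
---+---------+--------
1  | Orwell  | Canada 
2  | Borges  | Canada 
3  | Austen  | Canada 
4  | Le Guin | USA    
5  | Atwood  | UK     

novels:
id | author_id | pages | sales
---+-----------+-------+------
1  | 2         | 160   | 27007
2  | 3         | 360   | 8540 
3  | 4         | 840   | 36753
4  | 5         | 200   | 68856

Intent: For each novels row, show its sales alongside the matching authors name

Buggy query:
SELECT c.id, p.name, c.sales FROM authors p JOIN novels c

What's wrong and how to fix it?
Bug: JOIN with no ON clause produces a cartesian product; every novels row pairs with every authors row

Fix: Specify the join condition linking the foreign key to the parent id

Corrected query:
SELECT c.id, p.name, c.sales FROM authors p JOIN novels c ON c.author_id = p.id

Result:
id | name    | sales
---+---------+------
1  | Borges  | 27007
2  | Austen  | 8540 
3  | Le Guin | 36753
4  | Atwood  | 68856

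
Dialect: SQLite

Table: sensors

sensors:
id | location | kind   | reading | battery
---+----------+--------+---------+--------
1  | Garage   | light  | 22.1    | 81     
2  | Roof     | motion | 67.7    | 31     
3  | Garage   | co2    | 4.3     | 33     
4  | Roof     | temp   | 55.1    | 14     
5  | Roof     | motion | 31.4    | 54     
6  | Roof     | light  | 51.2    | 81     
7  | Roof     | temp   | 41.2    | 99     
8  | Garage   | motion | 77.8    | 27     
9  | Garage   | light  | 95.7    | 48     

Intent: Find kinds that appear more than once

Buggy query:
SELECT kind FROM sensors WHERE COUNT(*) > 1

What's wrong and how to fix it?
Bug: WHERE can't reference COUNT(*); aggregates are computed after WHERE

Fix: GROUP BY kind, then filter groups with HAVING COUNT(*) > 1

Corrected query:
SELECT kind FROM sensors GROUP BY kind HAVING COUNT(*) > 1

Result:
kind  
------
light 
motion
temp  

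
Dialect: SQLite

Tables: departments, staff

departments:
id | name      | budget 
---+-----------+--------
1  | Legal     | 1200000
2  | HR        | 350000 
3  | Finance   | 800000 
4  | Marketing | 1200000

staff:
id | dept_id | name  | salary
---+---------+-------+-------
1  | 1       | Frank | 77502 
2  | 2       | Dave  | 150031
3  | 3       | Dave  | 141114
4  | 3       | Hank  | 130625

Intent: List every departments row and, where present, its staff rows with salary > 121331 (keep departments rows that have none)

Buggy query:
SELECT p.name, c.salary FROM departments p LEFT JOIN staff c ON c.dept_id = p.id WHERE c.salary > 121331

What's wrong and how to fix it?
Bug: Filtering c.salary in WHERE discards the NULL rows produced by LEFT JOIN, turning it into an inner join

Fix: Move the right-table condition into the ON clause so unmatched parents are kept

Corrected query:
SELECT p.name, c.salary FROM departments p LEFT JOIN staff c ON c.dept_id = p.id AND c.salary > 121331

Result:
name      | salary
----------+-------
Legal     | NULL  
HR        | 150031
Finance   | 130625
Finance   | 141114
Marketing | NULL  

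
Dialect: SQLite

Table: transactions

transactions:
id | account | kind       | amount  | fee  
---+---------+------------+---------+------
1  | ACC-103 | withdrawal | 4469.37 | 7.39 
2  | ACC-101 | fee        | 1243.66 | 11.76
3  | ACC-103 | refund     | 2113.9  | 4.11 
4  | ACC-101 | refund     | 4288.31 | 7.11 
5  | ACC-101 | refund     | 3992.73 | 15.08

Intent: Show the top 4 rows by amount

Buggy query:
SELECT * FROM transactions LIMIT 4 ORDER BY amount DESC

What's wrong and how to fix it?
Bug: ORDER BY cannot follow LIMIT; LIMIT is the final clause

Fix: Swap the clauses: ORDER BY first, then LIMIT

Corrected query:
SELECT * FROM transactions ORDER BY amount DESC LIMIT 4

Result:
id | account | kind       | amount  | fee  
---+---------+------------+---------+------
1  | ACC-103 | withdrawal | 4469.37 | 7.39 
4  | ACC-101 | refund     | 4288.31 | 7.11 
5  | ACC-101 | refund     | 3992.73 | 15.08
3  | ACC-103 | refund     | 2113.9  | 4.11 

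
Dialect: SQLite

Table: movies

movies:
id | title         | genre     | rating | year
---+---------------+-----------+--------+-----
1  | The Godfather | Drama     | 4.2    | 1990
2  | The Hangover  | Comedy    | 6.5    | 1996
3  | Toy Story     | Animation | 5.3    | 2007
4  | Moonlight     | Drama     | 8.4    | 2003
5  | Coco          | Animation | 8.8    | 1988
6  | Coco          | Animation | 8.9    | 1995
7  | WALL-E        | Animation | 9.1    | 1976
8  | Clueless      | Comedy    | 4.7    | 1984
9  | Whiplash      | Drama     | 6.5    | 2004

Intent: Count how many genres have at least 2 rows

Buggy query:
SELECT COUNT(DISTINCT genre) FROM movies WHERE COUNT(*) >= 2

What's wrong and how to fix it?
Bug: WHERE filters individual rows, not groups, so a group-level COUNT is invalid there

Fix: Group first with HAVING COUNT(*) >= 2, then COUNT the resulting groups

Corrected query:
SELECT COUNT(*) FROM (SELECT genre FROM movies GROUP BY genre HAVING COUNT(*) >= 2)

Result:
COUNT(*)
--------
3       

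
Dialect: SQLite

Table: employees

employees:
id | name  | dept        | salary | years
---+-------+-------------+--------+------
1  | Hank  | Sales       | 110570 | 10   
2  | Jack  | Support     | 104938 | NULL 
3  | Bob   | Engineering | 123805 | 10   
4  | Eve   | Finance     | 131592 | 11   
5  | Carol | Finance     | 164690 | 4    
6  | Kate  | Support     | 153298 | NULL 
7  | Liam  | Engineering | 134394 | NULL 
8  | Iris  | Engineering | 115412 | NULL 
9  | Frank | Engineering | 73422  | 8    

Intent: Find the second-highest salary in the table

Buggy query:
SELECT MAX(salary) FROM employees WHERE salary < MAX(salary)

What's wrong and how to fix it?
Bug: The inner MAX is an aggregate inside WHERE, which is not allowed

Fix: Compute the overall MAX in a subquery, then take MAX of rows below it

Corrected query:
SELECT MAX(salary) FROM employees WHERE salary < (SELECT MAX(salary) FROM employees)

Result:
MAX(salary)
-----------
153298     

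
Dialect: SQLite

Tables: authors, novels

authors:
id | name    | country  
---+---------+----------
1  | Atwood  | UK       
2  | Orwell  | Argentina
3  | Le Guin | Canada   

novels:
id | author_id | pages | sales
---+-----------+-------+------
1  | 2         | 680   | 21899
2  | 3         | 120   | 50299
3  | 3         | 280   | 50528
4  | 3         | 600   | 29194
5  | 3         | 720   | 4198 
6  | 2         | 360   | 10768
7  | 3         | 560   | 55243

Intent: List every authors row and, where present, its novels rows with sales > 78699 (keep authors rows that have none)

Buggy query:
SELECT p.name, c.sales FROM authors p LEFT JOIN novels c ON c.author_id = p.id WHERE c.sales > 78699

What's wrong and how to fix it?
Bug: A WHERE condition on the right-hand table after LEFT JOIN drops unmatched parents

Fix: Move the right-table condition into the ON clause so unmatched parents are kept

Corrected query:
SELECT p.name, c.sales FROM authors p LEFT JOIN novels c ON c.author_id = p.id AND c.sales > 78699

Result:
name    | sales
--------+------
Atwood  | NULL 
Orwell  | NULL 
Le Guin | NULL 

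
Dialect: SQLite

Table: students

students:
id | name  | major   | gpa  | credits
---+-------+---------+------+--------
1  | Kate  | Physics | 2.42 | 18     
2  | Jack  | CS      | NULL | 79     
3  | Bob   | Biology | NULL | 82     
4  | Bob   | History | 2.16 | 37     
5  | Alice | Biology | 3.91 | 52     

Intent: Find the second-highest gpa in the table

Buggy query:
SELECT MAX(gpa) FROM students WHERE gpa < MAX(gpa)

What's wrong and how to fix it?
Bug: The inner MAX is an aggregate inside WHERE, which is not allowed

Fix: Put the inner MAX in a scalar subquery

Corrected query:
SELECT MAX(gpa) FROM students WHERE gpa < (SELECT MAX(gpa) FROM students)

Result:
MAX(gpa)
--------
2.42    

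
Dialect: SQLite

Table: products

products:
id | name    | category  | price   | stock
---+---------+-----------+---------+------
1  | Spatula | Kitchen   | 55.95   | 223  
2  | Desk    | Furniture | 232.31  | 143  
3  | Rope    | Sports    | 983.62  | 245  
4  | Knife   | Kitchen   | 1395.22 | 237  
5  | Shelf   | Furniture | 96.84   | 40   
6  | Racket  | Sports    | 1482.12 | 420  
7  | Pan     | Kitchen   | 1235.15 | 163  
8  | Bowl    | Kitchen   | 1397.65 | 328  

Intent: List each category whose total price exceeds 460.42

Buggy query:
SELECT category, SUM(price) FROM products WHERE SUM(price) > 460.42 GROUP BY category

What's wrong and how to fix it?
Bug: SUM(price) is an aggregate, but WHERE filters rows before aggregation

Fix: Move the aggregate condition to a HAVING clause

Corrected query:
SELECT category, SUM(price) FROM products GROUP BY category HAVING SUM(price) > 460.42

Result:
category | SUM(price)
---------+-----------
Kitchen  | 4083.97   
Sports   | 2465.74   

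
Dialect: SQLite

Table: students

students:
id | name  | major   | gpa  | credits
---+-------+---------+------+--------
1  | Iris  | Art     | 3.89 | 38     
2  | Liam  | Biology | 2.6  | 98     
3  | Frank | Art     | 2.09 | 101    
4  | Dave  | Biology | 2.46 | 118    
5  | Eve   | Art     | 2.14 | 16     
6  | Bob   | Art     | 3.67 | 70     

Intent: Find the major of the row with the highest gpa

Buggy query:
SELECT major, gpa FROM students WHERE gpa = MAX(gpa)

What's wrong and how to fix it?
Bug: WHERE is evaluated per row; an aggregate over the whole table isn't defined there

Fix: Use a subquery: WHERE gpa = (SELECT MAX(gpa) FROM students)

Corrected query:
SELECT major, gpa FROM students WHERE gpa = (SELECT MAX(gpa) FROM students)

Result:
major | gpa 
------+-----
Art   | 3.89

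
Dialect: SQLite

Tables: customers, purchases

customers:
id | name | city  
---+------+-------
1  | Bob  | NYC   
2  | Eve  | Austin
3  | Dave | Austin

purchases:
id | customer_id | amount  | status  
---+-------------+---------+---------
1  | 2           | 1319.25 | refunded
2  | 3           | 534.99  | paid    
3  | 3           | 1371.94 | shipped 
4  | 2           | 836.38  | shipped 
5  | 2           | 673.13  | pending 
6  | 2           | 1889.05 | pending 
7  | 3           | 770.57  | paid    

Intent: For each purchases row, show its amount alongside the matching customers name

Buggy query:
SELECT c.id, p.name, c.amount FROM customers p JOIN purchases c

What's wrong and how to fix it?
Bug: JOIN with no ON clause produces a cartesian product; every purchases row pairs with every customers row

Fix: Add ON c.customer_id = p.id to the JOIN

Corrected query:
SELECT c.id, p.name, c.amount FROM customers p JOIN purchases c ON c.customer_id = p.id

Result:
id | name | amount 
---+------+--------
1  | Eve  | 1319.25
2  | Dave | 534.99 
3  | Dave | 1371.94
4  | Eve  | 836.38 
5  | Eve  | 673.13 
6  | Eve  | 1889.05
7  | Dave | 770.57 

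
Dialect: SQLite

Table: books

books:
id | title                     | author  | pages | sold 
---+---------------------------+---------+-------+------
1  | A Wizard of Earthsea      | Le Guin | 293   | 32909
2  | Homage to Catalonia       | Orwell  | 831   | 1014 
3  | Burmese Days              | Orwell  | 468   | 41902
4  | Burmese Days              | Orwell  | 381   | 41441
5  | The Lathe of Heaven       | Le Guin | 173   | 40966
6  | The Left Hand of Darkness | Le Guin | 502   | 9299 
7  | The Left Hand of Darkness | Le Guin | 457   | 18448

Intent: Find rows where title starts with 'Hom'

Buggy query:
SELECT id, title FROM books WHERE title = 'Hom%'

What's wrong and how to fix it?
Bug: '=' compares the literal string including the % character; pattern matching needs LIKE

Fix: Use LIKE for wildcard pattern matching

Corrected query:
SELECT id, title FROM books WHERE title LIKE 'Hom%'

Result:
id | title              
---+--------------------
2  | Homage to Catalonia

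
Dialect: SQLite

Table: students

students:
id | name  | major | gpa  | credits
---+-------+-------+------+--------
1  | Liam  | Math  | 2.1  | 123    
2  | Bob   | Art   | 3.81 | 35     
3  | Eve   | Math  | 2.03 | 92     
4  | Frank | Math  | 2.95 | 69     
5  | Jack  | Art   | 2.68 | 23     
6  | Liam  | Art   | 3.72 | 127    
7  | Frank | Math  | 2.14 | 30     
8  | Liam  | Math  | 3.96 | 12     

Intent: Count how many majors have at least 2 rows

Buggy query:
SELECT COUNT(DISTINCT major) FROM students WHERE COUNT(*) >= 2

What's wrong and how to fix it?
Bug: COUNT(*) cannot appear in WHERE; the per-group count doesn't exist yet

Fix: Group first with HAVING COUNT(*) >= 2, then COUNT the resulting groups

Corrected query:
SELECT COUNT(*) FROM (SELECT major FROM students GROUP BY major HAVING COUNT(*) >= 2)

Result:
COUNT(*)
--------
2       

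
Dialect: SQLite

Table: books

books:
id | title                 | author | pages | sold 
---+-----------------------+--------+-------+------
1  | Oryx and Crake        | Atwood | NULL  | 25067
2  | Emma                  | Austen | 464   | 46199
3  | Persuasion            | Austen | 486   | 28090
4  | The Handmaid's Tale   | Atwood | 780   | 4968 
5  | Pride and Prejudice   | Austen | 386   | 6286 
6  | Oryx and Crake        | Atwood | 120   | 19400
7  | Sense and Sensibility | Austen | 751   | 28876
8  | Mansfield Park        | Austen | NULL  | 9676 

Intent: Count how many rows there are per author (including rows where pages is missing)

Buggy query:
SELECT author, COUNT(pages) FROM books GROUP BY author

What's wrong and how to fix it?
Bug: COUNT(column) counts non-NULL values only; rows with NULL pages aren't counted

Fix: Use COUNT(*) to count all rows regardless of NULL

Corrected query:
SELECT author, COUNT(*) FROM books GROUP BY author

Result:
author | COUNT(*)
-------+---------
Atwood | 3       
Austen | 5       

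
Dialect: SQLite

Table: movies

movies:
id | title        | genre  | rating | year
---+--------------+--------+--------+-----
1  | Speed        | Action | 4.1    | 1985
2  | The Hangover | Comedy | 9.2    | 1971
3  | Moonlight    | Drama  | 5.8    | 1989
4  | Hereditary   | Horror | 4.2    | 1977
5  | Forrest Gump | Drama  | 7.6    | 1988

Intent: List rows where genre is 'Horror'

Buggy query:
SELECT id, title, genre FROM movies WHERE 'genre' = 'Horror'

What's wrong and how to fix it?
Bug: 'genre' in single quotes is a string literal, not the column; the comparison is literal-vs-literal and never true

Fix: Reference the column as genre without single quotes

Corrected query:
SELECT id, title, genre FROM movies WHERE genre = 'Horror'

Result:
id | title      | genre 
---+------------+-------
4  | Hereditary | Horror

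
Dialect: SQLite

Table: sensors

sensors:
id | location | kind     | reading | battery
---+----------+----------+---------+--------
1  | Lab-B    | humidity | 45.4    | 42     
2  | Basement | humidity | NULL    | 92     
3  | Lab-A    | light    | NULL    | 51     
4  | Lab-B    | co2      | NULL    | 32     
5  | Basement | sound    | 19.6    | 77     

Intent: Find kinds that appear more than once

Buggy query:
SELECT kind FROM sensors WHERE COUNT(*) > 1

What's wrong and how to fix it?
Bug: COUNT(*) is an aggregate and cannot be used in WHERE

Fix: Group first, then use HAVING for the count condition

Corrected query:
SELECT kind FROM sensors GROUP BY kind HAVING COUNT(*) > 1

Result:
kind    
--------
humidity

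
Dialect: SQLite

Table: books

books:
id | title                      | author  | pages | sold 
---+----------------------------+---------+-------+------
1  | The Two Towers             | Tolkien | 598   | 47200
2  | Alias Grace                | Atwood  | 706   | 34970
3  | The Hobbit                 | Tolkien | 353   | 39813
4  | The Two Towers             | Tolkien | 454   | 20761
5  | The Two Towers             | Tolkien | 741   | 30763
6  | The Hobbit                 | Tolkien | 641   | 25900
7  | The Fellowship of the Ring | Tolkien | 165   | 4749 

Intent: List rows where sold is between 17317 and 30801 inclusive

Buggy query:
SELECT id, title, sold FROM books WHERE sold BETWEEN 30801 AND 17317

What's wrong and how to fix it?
Bug: The bounds are reversed; BETWEEN a AND b requires a <= b to match anything

Fix: Write BETWEEN 17317 AND 30801

Corrected query:
SELECT id, title, sold FROM books WHERE sold BETWEEN 17317 AND 30801

Result:
id | title          | sold 
---+----------------+------
4  | The Two Towers | 20761
5  | The Two Towers | 30763
6  | The Hobbit     | 25900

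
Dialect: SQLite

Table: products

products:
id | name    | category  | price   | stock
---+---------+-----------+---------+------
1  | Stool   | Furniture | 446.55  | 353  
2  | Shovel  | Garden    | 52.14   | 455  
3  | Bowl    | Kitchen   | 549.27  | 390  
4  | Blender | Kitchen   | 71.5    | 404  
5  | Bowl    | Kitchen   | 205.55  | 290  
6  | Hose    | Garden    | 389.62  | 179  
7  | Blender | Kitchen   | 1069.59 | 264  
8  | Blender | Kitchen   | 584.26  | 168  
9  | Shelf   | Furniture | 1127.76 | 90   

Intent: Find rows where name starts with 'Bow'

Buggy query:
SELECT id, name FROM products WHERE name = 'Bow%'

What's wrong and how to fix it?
Bug: Wildcards only work with LIKE; '=' treats '%' as a literal character

Fix: Use LIKE for wildcard pattern matching

Corrected query:
SELECT id, name FROM products WHERE name LIKE 'Bow%'

Result:
id | name
---+-----
3  | Bowl
5  | Bowl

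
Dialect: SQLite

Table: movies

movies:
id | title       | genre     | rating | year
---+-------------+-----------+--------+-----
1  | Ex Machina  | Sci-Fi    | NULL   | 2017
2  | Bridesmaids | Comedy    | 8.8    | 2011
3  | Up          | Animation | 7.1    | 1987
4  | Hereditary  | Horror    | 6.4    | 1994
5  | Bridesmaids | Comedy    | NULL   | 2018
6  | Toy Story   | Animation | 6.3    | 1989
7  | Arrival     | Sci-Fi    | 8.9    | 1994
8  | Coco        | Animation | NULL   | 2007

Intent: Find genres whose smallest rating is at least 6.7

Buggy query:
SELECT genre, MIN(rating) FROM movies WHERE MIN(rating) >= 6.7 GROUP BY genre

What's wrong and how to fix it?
Bug: Aggregates like MIN are computed per group after WHERE runs

Fix: Use HAVING for the per-group MIN condition

Corrected query:
SELECT genre, MIN(rating) FROM movies GROUP BY genre HAVING MIN(rating) >= 6.7

Result:
genre  | MIN(rating)
-------+------------
Comedy | 8.8        
Sci-Fi | 8.9        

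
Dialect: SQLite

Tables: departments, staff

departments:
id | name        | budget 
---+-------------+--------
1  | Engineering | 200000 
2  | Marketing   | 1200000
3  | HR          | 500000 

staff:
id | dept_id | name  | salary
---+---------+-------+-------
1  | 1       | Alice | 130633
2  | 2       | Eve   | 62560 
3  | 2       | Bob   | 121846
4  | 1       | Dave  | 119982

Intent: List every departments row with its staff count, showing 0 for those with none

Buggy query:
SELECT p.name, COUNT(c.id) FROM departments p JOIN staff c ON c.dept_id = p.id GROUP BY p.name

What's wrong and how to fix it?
Bug: INNER JOIN drops departments rows that have no matching staff rows

Fix: Use LEFT JOIN so parents without children still appear (COUNT(c.id) gives 0)

Corrected query:
SELECT p.name, COUNT(c.id) FROM departments p LEFT JOIN staff c ON c.dept_id = p.id GROUP BY p.name

Result:
name        | COUNT(c.id)
------------+------------
Engineering | 2          
HR          | 0          
Marketing   | 2          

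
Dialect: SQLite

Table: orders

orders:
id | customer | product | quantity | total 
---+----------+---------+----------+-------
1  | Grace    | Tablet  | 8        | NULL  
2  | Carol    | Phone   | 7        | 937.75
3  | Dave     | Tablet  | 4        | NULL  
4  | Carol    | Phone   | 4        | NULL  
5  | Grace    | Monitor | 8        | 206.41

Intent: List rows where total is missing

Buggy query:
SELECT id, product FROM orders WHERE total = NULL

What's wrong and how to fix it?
Bug: '= NULL' is always unknown in SQL three-valued logic, so no rows match

Fix: Replace '= NULL' with 'IS NULL'

Corrected query:
SELECT id, product FROM orders WHERE total IS NULL

Result:
id | product
---+--------
1  | Tablet 
3  | Tablet 
4  | Phone  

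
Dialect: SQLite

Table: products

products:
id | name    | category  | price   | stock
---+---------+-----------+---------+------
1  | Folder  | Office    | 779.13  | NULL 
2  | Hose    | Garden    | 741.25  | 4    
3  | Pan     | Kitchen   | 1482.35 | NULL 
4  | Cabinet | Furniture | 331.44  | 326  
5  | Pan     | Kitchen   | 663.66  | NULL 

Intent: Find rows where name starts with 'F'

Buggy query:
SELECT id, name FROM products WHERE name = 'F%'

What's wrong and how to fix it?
Bug: Wildcards only work with LIKE; '=' treats '%' as a literal character

Fix: Replace '=' with LIKE so 'F%' is treated as a pattern

Corrected query:
SELECT id, name FROM products WHERE name LIKE 'F%'

Result:
id | name  
---+-------
1  | Folder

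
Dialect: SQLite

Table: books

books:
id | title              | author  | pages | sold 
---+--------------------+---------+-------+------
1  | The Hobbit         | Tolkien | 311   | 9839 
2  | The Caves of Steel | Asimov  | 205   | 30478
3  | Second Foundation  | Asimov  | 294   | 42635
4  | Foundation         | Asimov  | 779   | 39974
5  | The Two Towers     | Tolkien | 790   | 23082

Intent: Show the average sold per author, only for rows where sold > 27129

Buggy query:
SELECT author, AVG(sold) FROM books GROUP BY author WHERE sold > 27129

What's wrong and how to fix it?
Bug: WHERE cannot follow GROUP BY

Fix: Place WHERE between FROM and GROUP BY

Corrected query:
SELECT author, AVG(sold) FROM books WHERE sold > 27129 GROUP BY author

Result:
author | AVG(sold)   
-------+-------------
Asimov | 37695.666667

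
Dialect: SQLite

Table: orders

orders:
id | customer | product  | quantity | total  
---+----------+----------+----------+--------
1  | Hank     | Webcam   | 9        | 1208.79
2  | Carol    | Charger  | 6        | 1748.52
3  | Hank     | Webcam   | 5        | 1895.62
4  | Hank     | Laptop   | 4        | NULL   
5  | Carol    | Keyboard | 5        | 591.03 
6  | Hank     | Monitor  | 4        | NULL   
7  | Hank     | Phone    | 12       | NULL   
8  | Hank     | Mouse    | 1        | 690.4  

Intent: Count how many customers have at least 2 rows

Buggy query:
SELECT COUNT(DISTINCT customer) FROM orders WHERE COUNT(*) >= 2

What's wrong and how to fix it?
Bug: COUNT(*) cannot appear in WHERE; the per-group count doesn't exist yet

Fix: Group first with HAVING COUNT(*) >= 2, then COUNT the resulting groups

Corrected query:
SELECT COUNT(*) FROM (SELECT customer FROM orders GROUP BY customer HAVING COUNT(*) >= 2)

Result:
COUNT(*)
--------
2       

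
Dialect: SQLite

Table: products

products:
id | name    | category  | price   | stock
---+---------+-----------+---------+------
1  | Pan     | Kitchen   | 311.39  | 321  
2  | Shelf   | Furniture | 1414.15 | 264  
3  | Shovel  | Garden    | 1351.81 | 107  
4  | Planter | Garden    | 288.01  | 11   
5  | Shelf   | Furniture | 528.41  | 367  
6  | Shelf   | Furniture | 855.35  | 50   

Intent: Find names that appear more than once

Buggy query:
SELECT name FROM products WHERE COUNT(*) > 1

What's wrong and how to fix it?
Bug: WHERE can't reference COUNT(*); aggregates are computed after WHERE

Fix: Group first, then use HAVING for the count condition

Corrected query:
SELECT name FROM products GROUP BY name HAVING COUNT(*) > 1

Result:
name 
-----
Shelf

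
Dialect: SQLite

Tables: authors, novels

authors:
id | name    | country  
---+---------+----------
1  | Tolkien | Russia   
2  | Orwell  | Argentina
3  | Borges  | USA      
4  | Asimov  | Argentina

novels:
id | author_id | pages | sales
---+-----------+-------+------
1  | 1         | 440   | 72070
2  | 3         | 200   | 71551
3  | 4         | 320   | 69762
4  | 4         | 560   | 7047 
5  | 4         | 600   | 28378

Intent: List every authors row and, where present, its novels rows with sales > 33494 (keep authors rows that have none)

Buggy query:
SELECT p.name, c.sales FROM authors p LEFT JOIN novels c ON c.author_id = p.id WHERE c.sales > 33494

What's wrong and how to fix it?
Bug: Filtering c.sales in WHERE discards the NULL rows produced by LEFT JOIN, turning it into an inner join

Fix: Put 'c.sales > 33494' in the JOIN's ON clause instead of WHERE

Corrected query:
SELECT p.name, c.sales FROM authors p LEFT JOIN novels c ON c.author_id = p.id AND c.sales > 33494

Result:
name    | sales
--------+------
Tolkien | 72070
Orwell  | NULL 
Borges  | 71551
Asimov  | 69762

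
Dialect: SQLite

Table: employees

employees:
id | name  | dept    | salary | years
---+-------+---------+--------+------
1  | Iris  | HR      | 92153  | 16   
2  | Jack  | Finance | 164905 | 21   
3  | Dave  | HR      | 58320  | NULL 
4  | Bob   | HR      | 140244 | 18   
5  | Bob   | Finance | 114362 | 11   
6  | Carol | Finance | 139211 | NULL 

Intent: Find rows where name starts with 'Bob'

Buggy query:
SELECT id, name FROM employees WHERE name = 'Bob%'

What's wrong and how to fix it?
Bug: '=' compares the literal string including the % character; pattern matching needs LIKE

Fix: Use LIKE for wildcard pattern matching

Corrected query:
SELECT id, name FROM employees WHERE name LIKE 'Bob%'

Result:
id | name
---+-----
4  | Bob 
5  | Bob 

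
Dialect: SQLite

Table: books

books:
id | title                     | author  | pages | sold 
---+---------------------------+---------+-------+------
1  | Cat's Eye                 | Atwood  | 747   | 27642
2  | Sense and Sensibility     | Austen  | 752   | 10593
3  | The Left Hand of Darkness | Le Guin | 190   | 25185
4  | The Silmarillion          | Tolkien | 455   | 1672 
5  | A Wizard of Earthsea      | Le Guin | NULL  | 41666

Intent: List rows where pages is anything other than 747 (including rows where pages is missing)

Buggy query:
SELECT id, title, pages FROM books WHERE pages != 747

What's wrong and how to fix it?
Bug: 'pages != 747' is unknown when pages is NULL, so NULL rows are silently excluded

Fix: Add an explicit OR pages IS NULL to include the missing-value rows

Corrected query:
SELECT id, title, pages FROM books WHERE pages != 747 OR pages IS NULL

Result:
id | title                     | pages
---+---------------------------+------
2  | Sense and Sensibility     | 752  
3  | The Left Hand of Darkness | 190  
4  | The Silmarillion          | 455  
5  | A Wizard of Earthsea      | NULL 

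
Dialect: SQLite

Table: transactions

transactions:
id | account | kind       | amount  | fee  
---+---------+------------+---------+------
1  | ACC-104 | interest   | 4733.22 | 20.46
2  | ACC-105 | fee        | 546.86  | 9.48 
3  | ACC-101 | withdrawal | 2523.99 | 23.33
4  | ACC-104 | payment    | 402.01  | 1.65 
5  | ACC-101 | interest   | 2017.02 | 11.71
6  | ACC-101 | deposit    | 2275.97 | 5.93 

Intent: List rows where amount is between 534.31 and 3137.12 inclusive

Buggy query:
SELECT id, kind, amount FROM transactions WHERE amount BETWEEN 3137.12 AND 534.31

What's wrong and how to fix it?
Bug: BETWEEN expects the lower bound first; with 3137.12 AND 534.31 the range is empty

Fix: Write BETWEEN 534.31 AND 3137.12

Corrected query:
SELECT id, kind, amount FROM transactions WHERE amount BETWEEN 534.31 AND 3137.12

Result:
id | kind       | amount 
---+------------+--------
2  | fee        | 546.86 
3  | withdrawal | 2523.99
5  | interest   | 2017.02
6  | deposit    | 2275.97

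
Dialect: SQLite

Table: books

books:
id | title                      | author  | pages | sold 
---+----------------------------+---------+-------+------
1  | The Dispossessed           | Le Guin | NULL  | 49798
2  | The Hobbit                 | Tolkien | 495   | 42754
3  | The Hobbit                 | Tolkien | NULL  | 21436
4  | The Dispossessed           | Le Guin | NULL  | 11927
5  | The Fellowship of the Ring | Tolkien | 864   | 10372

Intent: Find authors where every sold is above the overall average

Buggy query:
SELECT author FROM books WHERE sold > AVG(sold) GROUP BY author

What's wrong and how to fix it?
Bug: WHERE evaluates per row before aggregation, so AVG() is unavailable

Fix: Compute the overall average in a scalar subquery and compare each group's MIN against it in HAVING

Corrected query:
SELECT author FROM books GROUP BY author HAVING MIN(sold) > (SELECT AVG(sold) FROM books)

Result:
(no rows)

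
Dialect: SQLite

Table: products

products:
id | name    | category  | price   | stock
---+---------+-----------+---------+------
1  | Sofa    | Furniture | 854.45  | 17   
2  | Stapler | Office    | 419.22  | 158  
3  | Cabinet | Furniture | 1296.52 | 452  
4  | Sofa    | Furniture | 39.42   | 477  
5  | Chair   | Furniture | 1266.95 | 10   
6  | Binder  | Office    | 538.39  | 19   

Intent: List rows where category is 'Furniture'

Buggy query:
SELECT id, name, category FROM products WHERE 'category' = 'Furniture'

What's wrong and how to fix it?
Bug: Single quotes denote string literals in SQL; the column name is being compared as a constant string

Fix: Remove the quotes around the column name (or use double quotes for an identifier)

Corrected query:
SELECT id, name, category FROM products WHERE category = 'Furniture'

Result:
id | name    | category 
---+---------+----------
1  | Sofa    | Furniture
3  | Cabinet | Furniture
4  | Sofa    | Furniture
5  | Chair   | Furniture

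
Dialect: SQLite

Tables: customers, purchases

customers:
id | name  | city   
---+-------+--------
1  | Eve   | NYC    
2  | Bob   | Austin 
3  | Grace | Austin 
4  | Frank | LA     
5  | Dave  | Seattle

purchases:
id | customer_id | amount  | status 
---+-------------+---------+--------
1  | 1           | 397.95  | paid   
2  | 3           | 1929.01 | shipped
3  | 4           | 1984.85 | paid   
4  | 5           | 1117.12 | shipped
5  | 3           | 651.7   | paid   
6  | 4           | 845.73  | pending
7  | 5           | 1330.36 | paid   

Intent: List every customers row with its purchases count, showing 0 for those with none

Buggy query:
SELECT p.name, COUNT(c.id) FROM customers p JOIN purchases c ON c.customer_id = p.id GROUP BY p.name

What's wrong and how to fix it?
Bug: INNER JOIN drops customers rows that have no matching purchases rows

Fix: Use LEFT JOIN so parents without children still appear (COUNT(c.id) gives 0)

Corrected query:
SELECT p.name, COUNT(c.id) FROM customers p LEFT JOIN purchases c ON c.customer_id = p.id GROUP BY p.name

Result:
name  | COUNT(c.id)
------+------------
Bob   | 0          
Dave  | 2          
Eve   | 1          
Frank | 2          
Grace | 2          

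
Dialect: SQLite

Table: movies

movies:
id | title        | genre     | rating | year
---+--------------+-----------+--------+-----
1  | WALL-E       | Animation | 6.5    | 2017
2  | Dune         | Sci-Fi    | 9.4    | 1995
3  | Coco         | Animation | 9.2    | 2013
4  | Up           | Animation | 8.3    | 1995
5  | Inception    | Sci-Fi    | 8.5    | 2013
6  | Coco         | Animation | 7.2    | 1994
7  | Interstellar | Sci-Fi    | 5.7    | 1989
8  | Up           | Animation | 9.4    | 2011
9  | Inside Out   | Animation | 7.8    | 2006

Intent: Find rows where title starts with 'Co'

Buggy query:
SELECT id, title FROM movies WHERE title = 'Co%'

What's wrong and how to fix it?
Bug: '=' compares the literal string including the % character; pattern matching needs LIKE

Fix: Use LIKE for wildcard pattern matching

Corrected query:
SELECT id, title FROM movies WHERE title LIKE 'Co%'

Result:
id | title
---+------
3  | Coco 
6  | Coco 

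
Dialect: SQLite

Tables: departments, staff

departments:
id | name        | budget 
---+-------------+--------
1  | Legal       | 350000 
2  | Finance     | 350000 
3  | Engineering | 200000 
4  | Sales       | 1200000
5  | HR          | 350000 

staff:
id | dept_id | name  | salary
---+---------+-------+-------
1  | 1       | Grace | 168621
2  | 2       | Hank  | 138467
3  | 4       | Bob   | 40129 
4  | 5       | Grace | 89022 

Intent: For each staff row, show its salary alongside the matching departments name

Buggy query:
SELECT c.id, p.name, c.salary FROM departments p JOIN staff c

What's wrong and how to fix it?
Bug: JOIN with no ON clause produces a cartesian product; every staff row pairs with every departments row

Fix: Specify the join condition linking the foreign key to the parent id

Corrected query:
SELECT c.id, p.name, c.salary FROM departments p JOIN staff c ON c.dept_id = p.id

Result:
id | name    | salary
---+---------+-------
1  | Legal   | 168621
2  | Finance | 138467
3  | Sales   | 40129 
4  | HR      | 89022 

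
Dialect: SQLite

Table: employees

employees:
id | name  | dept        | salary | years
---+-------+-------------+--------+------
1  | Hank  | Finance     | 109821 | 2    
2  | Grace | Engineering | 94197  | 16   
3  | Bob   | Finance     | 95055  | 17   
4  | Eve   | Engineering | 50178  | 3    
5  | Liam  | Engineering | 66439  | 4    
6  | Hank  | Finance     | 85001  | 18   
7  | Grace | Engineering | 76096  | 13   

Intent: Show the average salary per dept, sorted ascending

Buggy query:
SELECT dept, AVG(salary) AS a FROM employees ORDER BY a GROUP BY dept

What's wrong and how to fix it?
Bug: ORDER BY appears before GROUP BY; SQL clause order requires GROUP BY first

Fix: Reorder: SELECT … FROM … GROUP BY … ORDER BY …

Corrected query:
SELECT dept, AVG(salary) AS a FROM employees GROUP BY dept ORDER BY a

Result:
dept        | a           
------------+-------------
Engineering | 71727.5     
Finance     | 96625.666667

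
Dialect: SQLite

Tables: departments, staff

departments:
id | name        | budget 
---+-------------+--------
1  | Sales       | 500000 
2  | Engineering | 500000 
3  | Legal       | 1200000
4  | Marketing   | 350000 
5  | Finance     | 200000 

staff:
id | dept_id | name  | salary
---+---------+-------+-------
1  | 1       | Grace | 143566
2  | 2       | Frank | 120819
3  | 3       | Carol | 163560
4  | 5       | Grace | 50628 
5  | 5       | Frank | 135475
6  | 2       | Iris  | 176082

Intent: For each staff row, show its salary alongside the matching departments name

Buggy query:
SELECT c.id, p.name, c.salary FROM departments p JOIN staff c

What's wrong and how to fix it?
Bug: JOIN with no ON clause produces a cartesian product; every staff row pairs with every departments row

Fix: Specify the join condition linking the foreign key to the parent id

Corrected query:
SELECT c.id, p.name, c.salary FROM departments p JOIN staff c ON c.dept_id = p.id

Result:
id | name        | salary
---+-------------+-------
1  | Sales       | 143566
2  | Engineering | 120819
3  | Legal       | 163560
4  | Finance     | 50628 
5  | Finance     | 135475
6  | Engineering | 176082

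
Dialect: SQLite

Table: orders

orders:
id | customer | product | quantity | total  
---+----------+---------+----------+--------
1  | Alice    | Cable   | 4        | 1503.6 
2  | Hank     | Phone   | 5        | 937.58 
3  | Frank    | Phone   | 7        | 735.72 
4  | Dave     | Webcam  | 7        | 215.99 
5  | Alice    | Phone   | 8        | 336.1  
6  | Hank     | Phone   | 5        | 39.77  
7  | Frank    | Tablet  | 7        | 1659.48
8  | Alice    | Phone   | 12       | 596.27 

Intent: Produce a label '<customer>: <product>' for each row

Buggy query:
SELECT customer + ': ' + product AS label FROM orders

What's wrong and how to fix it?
Bug: SQLite uses || for string concatenation; + coerces text to numbers (yielding 0)

Fix: Use the || operator for string concatenation

Corrected query:
SELECT customer || ': ' || product AS label FROM orders

Result:
label        
-------------
Alice: Cable 
Hank: Phone  
Frank: Phone 
Dave: Webcam 
Alice: Phone 
Hank: Phone  
Frank: Tablet
Alice: Phone 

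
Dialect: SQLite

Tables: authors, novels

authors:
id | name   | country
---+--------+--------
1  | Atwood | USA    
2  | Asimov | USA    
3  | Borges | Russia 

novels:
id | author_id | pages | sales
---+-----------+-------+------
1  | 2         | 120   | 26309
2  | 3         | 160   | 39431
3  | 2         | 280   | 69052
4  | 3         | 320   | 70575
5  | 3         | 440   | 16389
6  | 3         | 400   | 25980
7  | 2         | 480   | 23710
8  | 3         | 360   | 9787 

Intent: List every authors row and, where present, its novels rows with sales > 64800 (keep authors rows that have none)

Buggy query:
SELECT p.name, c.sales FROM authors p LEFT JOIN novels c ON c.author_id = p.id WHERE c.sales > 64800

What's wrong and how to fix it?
Bug: Filtering c.sales in WHERE discards the NULL rows produced by LEFT JOIN, turning it into an inner join

Fix: Put 'c.sales > 64800' in the JOIN's ON clause instead of WHERE

Corrected query:
SELECT p.name, c.sales FROM authors p LEFT JOIN novels c ON c.author_id = p.id AND c.sales > 64800

Result:
name   | sales
-------+------
Atwood | NULL 
Asimov | 69052
Borges | 70575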